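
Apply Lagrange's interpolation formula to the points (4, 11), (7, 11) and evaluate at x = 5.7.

Lagrange interpolation formula:
P(x) = Σ yᵢ × Lᵢ(x)
where Lᵢ(x) = Π_{j≠i} (x - xⱼ)/(xᵢ - xⱼ)

L_0(5.7) = (5.7 - 7)/(4 - 7) = 0.433333
L_1(5.7) = (5.7 - 4)/(7 - 4) = 0.566667

P(5.7) = 11×L_0(5.7) + 11×L_1(5.7)
P(5.7) = 11.000000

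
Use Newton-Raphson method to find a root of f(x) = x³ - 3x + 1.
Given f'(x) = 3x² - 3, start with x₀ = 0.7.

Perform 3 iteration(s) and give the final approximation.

f(x) = x³ - 3x + 1
f'(x) = 3x² - 3
x₀ = 0.7

Newton-Raphson formula: x_{n+1} = x_n - f(x_n)/f'(x_n)

Iteration 1:
  f(0.700000) = -0.757000
  f'(0.700000) = -1.530000
  x_1 = 0.700000 - (-0.757000)/(-1.530000) = 0.205229
Iteration 2:
  f(0.205229) = 0.392958
  f'(0.205229) = -2.873643
  x_2 = 0.205229 - 0.392958/(-2.873643) = 0.341974
Iteration 3:
  f(0.341974) = 0.014070
  f'(0.341974) = -2.649161
  x_3 = 0.341974 - 0.014070/(-2.649161) = 0.347285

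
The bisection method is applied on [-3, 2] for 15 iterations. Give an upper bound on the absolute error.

Bisection error bound: |error| ≤ (b-a)/2^n
|error| ≤ (2 - (-3))/2^15 = 5/2^15
|error| ≤ 0.0001525879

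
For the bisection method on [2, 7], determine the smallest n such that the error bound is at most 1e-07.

We need (b-a)/2^n ≤ 1e-07
(7 - 2)/2^n ≤ 1e-07
5/2^n ≤ 1e-07
2^n ≥ 50000000
n ≥ log₂(50000000) = 25.58
n ≥ 26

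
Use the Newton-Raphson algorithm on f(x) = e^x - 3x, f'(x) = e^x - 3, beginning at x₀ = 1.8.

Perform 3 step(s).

f(x) = e^x - 3x
f'(x) = e^x - 3
x₀ = 1.8

Newton-Raphson formula: x_{n+1} = x_n - f(x_n)/f'(x_n)

Iteration 1:
  f(1.800000) = 0.649647
  f'(1.800000) = 3.049647
  x_1 = 1.800000 - 0.649647/3.049647 = 1.586976
Iteration 2:
  f(1.586976) = 0.128015
  f'(1.586976) = 1.888943
  x_2 = 1.586976 - 0.128015/1.888943 = 1.519206
Iteration 3:
  f(1.519206) = 0.010978
  f'(1.519206) = 1.568595
  x_3 = 1.519206 - 0.010978/1.568595 = 1.512207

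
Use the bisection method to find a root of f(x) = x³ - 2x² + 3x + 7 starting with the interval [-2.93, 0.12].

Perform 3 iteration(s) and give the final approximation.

f(x) = x³ - 2x² + 3x + 7
Initial interval: [-2.93, 0.12]

Iteration 1:
  c_1 = (-2.930000 + 0.120000)/2 = -1.405000
  f(c_1) = f(-1.405000) = -3.936555
  f(a) × f(c) ≥ 0, new interval: [-1.405000, 0.120000]
Iteration 2:
  c_2 = (-1.405000 + 0.120000)/2 = -0.642500
  f(c_2) = f(-0.642500) = 3.981659
  f(a) × f(c) < 0, new interval: [-1.405000, -0.642500]
Iteration 3:
  c_3 = (-1.405000 + (-0.642500))/2 = -1.023750
  f(c_3) = f(-1.023750) = 0.759666
  f(a) × f(c) < 0, new interval: [-1.405000, -1.023750]

After 3 iteration(s), the approximation is c_3 = -1.023750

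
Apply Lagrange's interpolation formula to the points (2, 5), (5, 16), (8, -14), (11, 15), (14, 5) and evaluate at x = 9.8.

Lagrange interpolation formula:
P(x) = Σ yᵢ × Lᵢ(x)
where Lᵢ(x) = Π_{j≠i} (x - xⱼ)/(xᵢ - xⱼ)

L_0(9.8) = (9.8 - 5)/(2 - 5) × (9.8 - 8)/(2 - 8) × (9.8 - 11)/(2 - 11) × (9.8 - 14)/(2 - 14) = 0.022400
L_1(9.8) = (9.8 - 2)/(5 - 2) × (9.8 - 8)/(5 - 8) × (9.8 - 11)/(5 - 11) × (9.8 - 14)/(5 - 14) = -0.145600
L_2(9.8) = (9.8 - 2)/(8 - 2) × (9.8 - 5)/(8 - 5) × (9.8 - 11)/(8 - 11) × (9.8 - 14)/(8 - 14) = 0.582400
L_3(9.8) = (9.8 - 2)/(11 - 2) × (9.8 - 5)/(11 - 5) × (9.8 - 8)/(11 - 8) × (9.8 - 14)/(11 - 14) = 0.582400
L_4(9.8) = (9.8 - 2)/(14 - 2) × (9.8 - 5)/(14 - 5) × (9.8 - 8)/(14 - 8) × (9.8 - 11)/(14 - 11) = -0.041600

P(9.8) = 5×L_0(9.8) + 16×L_1(9.8) + (-14)×L_2(9.8) + 15×L_3(9.8) + 5×L_4(9.8)
P(9.8) = -1.843200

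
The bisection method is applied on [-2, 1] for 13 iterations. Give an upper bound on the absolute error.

Bisection error bound: |error| ≤ (b-a)/2^n
|error| ≤ (1 - (-2))/2^13 = 3/2^13
|error| ≤ 0.0003662109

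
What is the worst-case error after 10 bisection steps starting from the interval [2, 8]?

Bisection error bound: |error| ≤ (b-a)/2^n
|error| ≤ (8 - 2)/2^10 = 6/2^10
|error| ≤ 0.0058593750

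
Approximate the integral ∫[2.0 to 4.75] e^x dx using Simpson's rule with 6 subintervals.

f(x) = e^x
a = 2.0, b = 4.75, n = 6
h = (b - a)/n = 0.458333

Simpson's rule: (h/3)[f(x₀) + 4f(x₁) + 2f(x₂) + ... + f(xₙ)]

x_0 = 2.0000, f(x_0) = 7.389056, coefficient = 1
x_1 = 2.4583, f(x_1) = 11.685320, coefficient = 4
x_2 = 2.9167, f(x_2) = 18.479586, coefficient = 2
x_3 = 3.3750, f(x_3) = 29.224284, coefficient = 4
x_4 = 3.8333, f(x_4) = 46.216336, coefficient = 2
x_5 = 4.2917, f(x_5) = 73.088181, coefficient = 4
x_6 = 4.7500, f(x_6) = 115.584285, coefficient = 1

I ≈ (0.458333/3) × 708.356322 = 108.221105
Exact value: 108.195228
Error: 0.025876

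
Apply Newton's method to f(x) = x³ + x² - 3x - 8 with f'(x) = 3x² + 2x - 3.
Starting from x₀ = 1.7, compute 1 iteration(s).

f(x) = x³ + x² - 3x - 8
f'(x) = 3x² + 2x - 3
x₀ = 1.7

Newton-Raphson formula: x_{n+1} = x_n - f(x_n)/f'(x_n)

Iteration 1:
  f(1.700000) = -5.297000
  f'(1.700000) = 9.070000
  x_1 = 1.700000 - (-5.297000)/9.070000 = 2.284013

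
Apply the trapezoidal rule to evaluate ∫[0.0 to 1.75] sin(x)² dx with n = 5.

f(x) = sin(x)²
a = 0.0, b = 1.75, n = 5
h = (b - a)/n = 0.350000

Trapezoidal rule: (h/2)[f(x₀) + 2f(x₁) + 2f(x₂) + ... + f(xₙ)]

x_0 = 0.0000, f(x_0) = 0.000000, coefficient = 1
x_1 = 0.3500, f(x_1) = 0.117579, coefficient = 2
x_2 = 0.7000, f(x_2) = 0.415016, coefficient = 2
x_3 = 1.0500, f(x_3) = 0.752423, coefficient = 2
x_4 = 1.4000, f(x_4) = 0.971111, coefficient = 2
x_5 = 1.7500, f(x_5) = 0.968228, coefficient = 1

I ≈ (0.350000/2) × 5.480487 = 0.959085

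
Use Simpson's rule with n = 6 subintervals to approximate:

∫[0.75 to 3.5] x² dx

f(x) = x²
a = 0.75, b = 3.5, n = 6
h = (b - a)/n = 0.458333

Simpson's rule: (h/3)[f(x₀) + 4f(x₁) + 2f(x₂) + ... + f(xₙ)]

x_0 = 0.7500, f(x_0) = 0.562500, coefficient = 1
x_1 = 1.2083, f(x_1) = 1.460069, coefficient = 4
x_2 = 1.6667, f(x_2) = 2.777778, coefficient = 2
x_3 = 2.1250, f(x_3) = 4.515625, coefficient = 4
x_4 = 2.5833, f(x_4) = 6.673611, coefficient = 2
x_5 = 3.0417, f(x_5) = 9.251736, coefficient = 4
x_6 = 3.5000, f(x_6) = 12.250000, coefficient = 1

I ≈ (0.458333/3) × 92.625000 = 14.151042
Exact value: 14.151042
Error: 0.000000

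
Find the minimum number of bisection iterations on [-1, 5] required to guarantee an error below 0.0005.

We need (b-a)/2^n ≤ 0.0005
(5 - (-1))/2^n ≤ 0.0005
6/2^n ≤ 0.0005
2^n ≥ 12000
n ≥ log₂(12000) = 13.55
n ≥ 14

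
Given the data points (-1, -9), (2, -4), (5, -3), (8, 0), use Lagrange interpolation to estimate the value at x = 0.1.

Lagrange interpolation formula:
P(x) = Σ yᵢ × Lᵢ(x)
where Lᵢ(x) = Π_{j≠i} (x - xⱼ)/(xᵢ - xⱼ)

L_0(0.1) = (0.1 - 2)/(-1 - 2) × (0.1 - 5)/(-1 - 5) × (0.1 - 8)/(-1 - 8) = 0.454006
L_1(0.1) = (0.1 - (-1))/(2 - (-1)) × (0.1 - 5)/(2 - 5) × (0.1 - 8)/(2 - 8) = 0.788537
L_2(0.1) = (0.1 - (-1))/(5 - (-1)) × (0.1 - 2)/(5 - 2) × (0.1 - 8)/(5 - 8) = -0.305759
L_3(0.1) = (0.1 - (-1))/(8 - (-1)) × (0.1 - 2)/(8 - 2) × (0.1 - 5)/(8 - 5) = 0.063216

P(0.1) = (-9)×L_0(0.1) + (-4)×L_1(0.1) + (-3)×L_2(0.1) + 0×L_3(0.1)
P(0.1) = -6.322926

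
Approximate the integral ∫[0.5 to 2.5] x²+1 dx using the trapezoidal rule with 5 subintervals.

f(x) = x²+1
a = 0.5, b = 2.5, n = 5
h = (b - a)/n = 0.400000

Trapezoidal rule: (h/2)[f(x₀) + 2f(x₁) + 2f(x₂) + ... + f(xₙ)]

x_0 = 0.5000, f(x_0) = 1.250000, coefficient = 1
x_1 = 0.9000, f(x_1) = 1.810000, coefficient = 2
x_2 = 1.3000, f(x_2) = 2.690000, coefficient = 2
x_3 = 1.7000, f(x_3) = 3.890000, coefficient = 2
x_4 = 2.1000, f(x_4) = 5.410000, coefficient = 2
x_5 = 2.5000, f(x_5) = 7.250000, coefficient = 1

I ≈ (0.400000/2) × 36.100000 = 7.220000
Exact value: 7.166667
Error: 0.053333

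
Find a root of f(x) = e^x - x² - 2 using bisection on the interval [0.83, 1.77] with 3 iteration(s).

f(x) = e^x - x² - 2
Initial interval: [0.83, 1.77]

Iteration 1:
  c_1 = (0.830000 + 1.770000)/2 = 1.300000
  f(c_1) = f(1.300000) = -0.020703
  f(a) × f(c) ≥ 0, new interval: [1.300000, 1.770000]
Iteration 2:
  c_2 = (1.300000 + 1.770000)/2 = 1.535000
  f(c_2) = f(1.535000) = 0.285101
  f(a) × f(c) < 0, new interval: [1.300000, 1.535000]
Iteration 3:
  c_3 = (1.300000 + 1.535000)/2 = 1.417500
  f(c_3) = f(1.417500) = 0.117484
  f(a) × f(c) < 0, new interval: [1.300000, 1.417500]

After 3 iteration(s), the approximation is c_3 = 1.417500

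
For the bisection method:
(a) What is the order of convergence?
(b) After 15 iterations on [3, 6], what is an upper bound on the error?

(a) Bisection has linear (order 1) convergence; the error is halved each step.

(b) Error bound = (b-a)/2^n = (6 - 3)/2^{15}
    = 3/2^{15}

(a) 1 (linear); (b) error ≤ 9.16e-05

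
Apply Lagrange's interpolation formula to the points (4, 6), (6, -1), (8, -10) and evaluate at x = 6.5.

Lagrange interpolation formula:
P(x) = Σ yᵢ × Lᵢ(x)
where Lᵢ(x) = Π_{j≠i} (x - xⱼ)/(xᵢ - xⱼ)

L_0(6.5) = (6.5 - 6)/(4 - 6) × (6.5 - 8)/(4 - 8) = -0.093750
L_1(6.5) = (6.5 - 4)/(6 - 4) × (6.5 - 8)/(6 - 8) = 0.937500
L_2(6.5) = (6.5 - 4)/(8 - 4) × (6.5 - 6)/(8 - 6) = 0.156250

P(6.5) = 6×L_0(6.5) + (-1)×L_1(6.5) + (-10)×L_2(6.5)
P(6.5) = -3.062500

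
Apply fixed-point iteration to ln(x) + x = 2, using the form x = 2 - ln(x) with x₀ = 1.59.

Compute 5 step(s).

Equation: ln(x) + x = 2
Fixed-point form: x = 2 - ln(x)
x₀ = 1.59

x_1 = g(1.590000) = 1.536266
x_2 = g(1.536266) = 1.570645
x_3 = g(1.570645) = 1.548514
x_4 = g(1.548514) = 1.562705
x_5 = g(1.562705) = 1.553582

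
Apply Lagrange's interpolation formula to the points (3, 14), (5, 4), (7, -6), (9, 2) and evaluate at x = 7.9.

Lagrange interpolation formula:
P(x) = Σ yᵢ × Lᵢ(x)
where Lᵢ(x) = Π_{j≠i} (x - xⱼ)/(xᵢ - xⱼ)

L_0(7.9) = (7.9 - 5)/(3 - 5) × (7.9 - 7)/(3 - 7) × (7.9 - 9)/(3 - 9) = 0.059813
L_1(7.9) = (7.9 - 3)/(5 - 3) × (7.9 - 7)/(5 - 7) × (7.9 - 9)/(5 - 9) = -0.303188
L_2(7.9) = (7.9 - 3)/(7 - 3) × (7.9 - 5)/(7 - 5) × (7.9 - 9)/(7 - 9) = 0.976937
L_3(7.9) = (7.9 - 3)/(9 - 3) × (7.9 - 5)/(9 - 5) × (7.9 - 7)/(9 - 7) = 0.266438

P(7.9) = 14×L_0(7.9) + 4×L_1(7.9) + (-6)×L_2(7.9) + 2×L_3(7.9)
P(7.9) = -5.704125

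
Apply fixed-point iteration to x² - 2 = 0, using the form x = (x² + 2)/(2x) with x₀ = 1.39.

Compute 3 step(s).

Equation: x² - 2 = 0
Fixed-point form: x = (x² + 2)/(2x)
x₀ = 1.39

x_1 = g(1.390000) = 1.414424
x_2 = g(1.414424) = 1.414214
x_3 = g(1.414214) = 1.414214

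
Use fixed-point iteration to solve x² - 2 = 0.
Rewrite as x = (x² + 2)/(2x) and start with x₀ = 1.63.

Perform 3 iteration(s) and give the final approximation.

Equation: x² - 2 = 0
Fixed-point form: x = (x² + 2)/(2x)
x₀ = 1.63

x_1 = g(1.630000) = 1.428497
x_2 = g(1.428497) = 1.414285
x_3 = g(1.414285) = 1.414214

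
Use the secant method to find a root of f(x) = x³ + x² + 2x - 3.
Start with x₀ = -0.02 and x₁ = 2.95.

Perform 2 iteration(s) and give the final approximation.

f(x) = x³ + x² + 2x - 3
x₀ = -0.02, x₁ = 2.95

Secant formula: x_{n+1} = x_n - f(x_n)(x_n - x_{n-1})/(f(x_n) - f(x_{n-1}))

Iteration 1:
  f(-0.020000) = -3.039608
  f(2.950000) = 37.274875
  x_2 = 2.950000 - 37.274875×(2.950000 - (-0.020000))/(37.274875 - (-3.039608))
       = 0.203930
Iteration 2:
  f(2.950000) = 37.274875
  f(0.203930) = -2.542071
  x_3 = 0.203930 - (-2.542071)×(0.203930 - 2.950000)/(-2.542071 - 37.274875)
       = 0.379250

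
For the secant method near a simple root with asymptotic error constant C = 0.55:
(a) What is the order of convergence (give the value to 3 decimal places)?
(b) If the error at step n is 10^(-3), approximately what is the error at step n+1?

(a) Secant method has superlinear convergence with order φ = (1+√5)/2 ≈ 1.618.
    This means |e_{n+1}| ≈ C|e_n|^1.618.

(b) With |e_n| = 10^(-3) and C = 0.55:
    |e_{n+1}| ≈ 0.55 × (10^(-3))^1.618 = 0.55 × 10^(-4.85)

(a) ≈ 1.618 (golden ratio); (b) |e_{n+1}| ≈ 7.696e-06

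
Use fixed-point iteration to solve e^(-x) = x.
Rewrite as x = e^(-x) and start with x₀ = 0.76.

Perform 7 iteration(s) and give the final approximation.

Equation: e^(-x) = x
Fixed-point form: x = e^(-x)
x₀ = 0.76

x_1 = g(0.760000) = 0.467666
x_2 = g(0.467666) = 0.626462
x_3 = g(0.626462) = 0.534479
x_4 = g(0.534479) = 0.585974
x_5 = g(0.585974) = 0.556563
x_6 = g(0.556563) = 0.573176
x_7 = g(0.573176) = 0.563732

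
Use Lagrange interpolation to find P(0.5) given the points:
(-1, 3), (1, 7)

Lagrange interpolation formula:
P(x) = Σ yᵢ × Lᵢ(x)
where Lᵢ(x) = Π_{j≠i} (x - xⱼ)/(xᵢ - xⱼ)

L_0(0.5) = (0.5 - 1)/(-1 - 1) = 0.250000
L_1(0.5) = (0.5 - (-1))/(1 - (-1)) = 0.750000

P(0.5) = 3×L_0(0.5) + 7×L_1(0.5)
P(0.5) = 6.000000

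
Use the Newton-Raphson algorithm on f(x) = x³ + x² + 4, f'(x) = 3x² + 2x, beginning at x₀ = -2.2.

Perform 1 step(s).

f(x) = x³ + x² + 4
f'(x) = 3x² + 2x
x₀ = -2.2

Newton-Raphson formula: x_{n+1} = x_n - f(x_n)/f'(x_n)

Iteration 1:
  f(-2.200000) = -1.808000
  f'(-2.200000) = 10.120000
  x_1 = -2.200000 - (-1.808000)/10.120000 = -2.021344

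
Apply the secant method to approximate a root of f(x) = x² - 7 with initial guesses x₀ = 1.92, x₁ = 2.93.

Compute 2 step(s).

f(x) = x² - 7
x₀ = 1.92, x₁ = 2.93

Secant formula: x_{n+1} = x_n - f(x_n)(x_n - x_{n-1})/(f(x_n) - f(x_{n-1}))

Iteration 1:
  f(1.920000) = -3.313600
  f(2.930000) = 1.584900
  x_2 = 2.930000 - 1.584900×(2.930000 - 1.920000)/(1.584900 - (-3.313600))
       = 2.603216
Iteration 2:
  f(2.930000) = 1.584900
  f(2.603216) = -0.223264
  x_3 = 2.603216 - (-0.223264)×(2.603216 - 2.930000)/(-0.223264 - 1.584900)
       = 2.643566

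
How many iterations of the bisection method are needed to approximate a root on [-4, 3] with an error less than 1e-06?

We need (b-a)/2^n ≤ 1e-06
(3 - (-4))/2^n ≤ 1e-06
7/2^n ≤ 1e-06
2^n ≥ 7000000
n ≥ log₂(7000000) = 22.74
n ≥ 23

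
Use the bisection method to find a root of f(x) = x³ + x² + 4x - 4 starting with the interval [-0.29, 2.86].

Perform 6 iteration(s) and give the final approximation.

f(x) = x³ + x² + 4x - 4
Initial interval: [-0.29, 2.86]

Iteration 1:
  c_1 = (-0.290000 + 2.860000)/2 = 1.285000
  f(c_1) = f(1.285000) = 4.913049
  f(a) × f(c) < 0, new interval: [-0.290000, 1.285000]
Iteration 2:
  c_2 = (-0.290000 + 1.285000)/2 = 0.497500
  f(c_2) = f(0.497500) = -1.639359
  f(a) × f(c) ≥ 0, new interval: [0.497500, 1.285000]
Iteration 3:
  c_3 = (0.497500 + 1.285000)/2 = 0.891250
  f(c_3) = f(0.891250) = 1.067270
  f(a) × f(c) < 0, new interval: [0.497500, 0.891250]
Iteration 4:
  c_4 = (0.497500 + 0.891250)/2 = 0.694375
  f(c_4) = f(0.694375) = -0.405546
  f(a) × f(c) ≥ 0, new interval: [0.694375, 0.891250]
Iteration 5:
  c_5 = (0.694375 + 0.891250)/2 = 0.792812
  f(c_5) = f(0.792812) = 0.298125
  f(a) × f(c) < 0, new interval: [0.694375, 0.792812]
Iteration 6:
  c_6 = (0.694375 + 0.792812)/2 = 0.743594
  f(c_6) = f(0.743594) = -0.061537
  f(a) × f(c) ≥ 0, new interval: [0.743594, 0.792812]

After 6 iteration(s), the approximation is c_6 = 0.743594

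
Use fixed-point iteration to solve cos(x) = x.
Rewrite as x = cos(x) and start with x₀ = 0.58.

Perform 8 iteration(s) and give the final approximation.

Equation: cos(x) = x
Fixed-point form: x = cos(x)
x₀ = 0.58

x_1 = g(0.580000) = 0.836463
x_2 = g(0.836463) = 0.670093
x_3 = g(0.670093) = 0.783764
x_4 = g(0.783764) = 0.708261
x_5 = g(0.708261) = 0.759494
x_6 = g(0.759494) = 0.725184
x_7 = g(0.725184) = 0.748377
x_8 = g(0.748377) = 0.732794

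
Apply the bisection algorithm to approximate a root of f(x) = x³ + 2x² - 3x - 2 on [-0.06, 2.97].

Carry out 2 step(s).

f(x) = x³ + 2x² - 3x - 2
Initial interval: [-0.06, 2.97]

Iteration 1:
  c_1 = (-0.060000 + 2.970000)/2 = 1.455000
  f(c_1) = f(1.455000) = 0.949321
  f(a) × f(c) < 0, new interval: [-0.060000, 1.455000]
Iteration 2:
  c_2 = (-0.060000 + 1.455000)/2 = 0.697500
  f(c_2) = f(0.697500) = -2.780149
  f(a) × f(c) ≥ 0, new interval: [0.697500, 1.455000]

After 2 iteration(s), the approximation is c_2 = 0.697500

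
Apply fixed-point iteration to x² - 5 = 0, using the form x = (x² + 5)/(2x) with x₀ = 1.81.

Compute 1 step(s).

Equation: x² - 5 = 0
Fixed-point form: x = (x² + 5)/(2x)
x₀ = 1.81

x_1 = g(1.810000) = 2.286215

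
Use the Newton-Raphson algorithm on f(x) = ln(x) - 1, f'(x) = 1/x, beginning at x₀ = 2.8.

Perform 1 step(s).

f(x) = ln(x) - 1
f'(x) = 1/x
x₀ = 2.8

Newton-Raphson formula: x_{n+1} = x_n - f(x_n)/f'(x_n)

Iteration 1:
  f(2.800000) = 0.029619
  f'(2.800000) = 0.357143
  x_1 = 2.800000 - 0.029619/0.357143 = 2.717066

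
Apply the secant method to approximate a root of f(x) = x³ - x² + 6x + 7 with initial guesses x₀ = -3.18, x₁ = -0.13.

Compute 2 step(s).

f(x) = x³ - x² + 6x + 7
x₀ = -3.18, x₁ = -0.13

Secant formula: x_{n+1} = x_n - f(x_n)(x_n - x_{n-1})/(f(x_n) - f(x_{n-1}))

Iteration 1:
  f(-3.180000) = -54.349832
  f(-0.130000) = 6.200903
  x_2 = -0.130000 - 6.200903×(-0.130000 - (-3.180000))/(6.200903 - (-54.349832))
       = -0.442346
Iteration 2:
  f(-0.130000) = 6.200903
  f(-0.442346) = 4.063703
  x_3 = -0.442346 - 4.063703×(-0.442346 - (-0.130000))/(4.063703 - 6.200903)
       = -1.036244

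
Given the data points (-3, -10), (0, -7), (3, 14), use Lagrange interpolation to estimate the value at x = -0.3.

Lagrange interpolation formula:
P(x) = Σ yᵢ × Lᵢ(x)
where Lᵢ(x) = Π_{j≠i} (x - xⱼ)/(xᵢ - xⱼ)

L_0(-0.3) = (-0.3 - 0)/(-3 - 0) × (-0.3 - 3)/(-3 - 3) = 0.055000
L_1(-0.3) = (-0.3 - (-3))/(0 - (-3)) × (-0.3 - 3)/(0 - 3) = 0.990000
L_2(-0.3) = (-0.3 - (-3))/(3 - (-3)) × (-0.3 - 0)/(3 - 0) = -0.045000

P(-0.3) = (-10)×L_0(-0.3) + (-7)×L_1(-0.3) + 14×L_2(-0.3)
P(-0.3) = -8.110000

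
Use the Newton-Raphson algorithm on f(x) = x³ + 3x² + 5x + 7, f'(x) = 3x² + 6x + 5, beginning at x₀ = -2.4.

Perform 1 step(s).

f(x) = x³ + 3x² + 5x + 7
f'(x) = 3x² + 6x + 5
x₀ = -2.4

Newton-Raphson formula: x_{n+1} = x_n - f(x_n)/f'(x_n)

Iteration 1:
  f(-2.400000) = -1.544000
  f'(-2.400000) = 7.880000
  x_1 = -2.400000 - (-1.544000)/7.880000 = -2.204061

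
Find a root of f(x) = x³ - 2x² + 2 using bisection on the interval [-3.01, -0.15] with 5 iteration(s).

f(x) = x³ - 2x² + 2
Initial interval: [-3.01, -0.15]

Iteration 1:
  c_1 = (-3.010000 + (-0.150000))/2 = -1.580000
  f(c_1) = f(-1.580000) = -6.937112
  f(a) × f(c) ≥ 0, new interval: [-1.580000, -0.150000]
Iteration 2:
  c_2 = (-1.580000 + (-0.150000))/2 = -0.865000
  f(c_2) = f(-0.865000) = -0.143665
  f(a) × f(c) ≥ 0, new interval: [-0.865000, -0.150000]
Iteration 3:
  c_3 = (-0.865000 + (-0.150000))/2 = -0.507500
  f(c_3) = f(-0.507500) = 1.354178
  f(a) × f(c) < 0, new interval: [-0.865000, -0.507500]
Iteration 4:
  c_4 = (-0.865000 + (-0.507500))/2 = -0.686250
  f(c_4) = f(-0.686250) = 0.734940
  f(a) × f(c) < 0, new interval: [-0.865000, -0.686250]
Iteration 5:
  c_5 = (-0.865000 + (-0.686250))/2 = -0.775625
  f(c_5) = f(-0.775625) = 0.330200
  f(a) × f(c) < 0, new interval: [-0.865000, -0.775625]

After 5 iteration(s), the approximation is c_5 = -0.775625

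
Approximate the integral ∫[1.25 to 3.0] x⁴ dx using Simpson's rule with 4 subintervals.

f(x) = x⁴
a = 1.25, b = 3.0, n = 4
h = (b - a)/n = 0.437500

Simpson's rule: (h/3)[f(x₀) + 4f(x₁) + 2f(x₂) + ... + f(xₙ)]

x_0 = 1.2500, f(x_0) = 2.441406, coefficient = 1
x_1 = 1.6875, f(x_1) = 8.109146, coefficient = 4
x_2 = 2.1250, f(x_2) = 20.390869, coefficient = 2
x_3 = 2.5625, f(x_3) = 43.117691, coefficient = 4
x_4 = 3.0000, f(x_4) = 81.000000, coefficient = 1

I ≈ (0.437500/3) × 329.130493 = 47.998197
Exact value: 47.989648
Error: 0.008548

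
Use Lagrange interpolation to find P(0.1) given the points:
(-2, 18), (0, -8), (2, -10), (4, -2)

Lagrange interpolation formula:
P(x) = Σ yᵢ × Lᵢ(x)
where Lᵢ(x) = Π_{j≠i} (x - xⱼ)/(xᵢ - xⱼ)

L_0(0.1) = (0.1 - 0)/(-2 - 0) × (0.1 - 2)/(-2 - 2) × (0.1 - 4)/(-2 - 4) = -0.015438
L_1(0.1) = (0.1 - (-2))/(0 - (-2)) × (0.1 - 2)/(0 - 2) × (0.1 - 4)/(0 - 4) = 0.972562
L_2(0.1) = (0.1 - (-2))/(2 - (-2)) × (0.1 - 0)/(2 - 0) × (0.1 - 4)/(2 - 4) = 0.051188
L_3(0.1) = (0.1 - (-2))/(4 - (-2)) × (0.1 - 0)/(4 - 0) × (0.1 - 2)/(4 - 2) = -0.008313

P(0.1) = 18×L_0(0.1) + (-8)×L_1(0.1) + (-10)×L_2(0.1) + (-2)×L_3(0.1)
P(0.1) = -8.553625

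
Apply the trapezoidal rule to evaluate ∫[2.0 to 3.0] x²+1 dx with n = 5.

f(x) = x²+1
a = 2.0, b = 3.0, n = 5
h = (b - a)/n = 0.200000

Trapezoidal rule: (h/2)[f(x₀) + 2f(x₁) + 2f(x₂) + ... + f(xₙ)]

x_0 = 2.0000, f(x_0) = 5.000000, coefficient = 1
x_1 = 2.2000, f(x_1) = 5.840000, coefficient = 2
x_2 = 2.4000, f(x_2) = 6.760000, coefficient = 2
x_3 = 2.6000, f(x_3) = 7.760000, coefficient = 2
x_4 = 2.8000, f(x_4) = 8.840000, coefficient = 2
x_5 = 3.0000, f(x_5) = 10.000000, coefficient = 1

I ≈ (0.200000/2) × 73.400000 = 7.340000
Exact value: 7.333333
Error: 0.006667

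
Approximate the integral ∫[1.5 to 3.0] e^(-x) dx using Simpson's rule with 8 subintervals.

f(x) = e^(-x)
a = 1.5, b = 3.0, n = 8
h = (b - a)/n = 0.187500

Simpson's rule: (h/3)[f(x₀) + 4f(x₁) + 2f(x₂) + ... + f(xₙ)]

x_0 = 1.5000, f(x_0) = 0.223130, coefficient = 1
x_1 = 1.6875, f(x_1) = 0.184981, coefficient = 4
x_2 = 1.8750, f(x_2) = 0.153355, coefficient = 2
x_3 = 2.0625, f(x_3) = 0.127136, coefficient = 4
x_4 = 2.2500, f(x_4) = 0.105399, coefficient = 2
x_5 = 2.4375, f(x_5) = 0.087379, coefficient = 4
x_6 = 2.6250, f(x_6) = 0.072440, coefficient = 2
x_7 = 2.8125, f(x_7) = 0.060055, coefficient = 4
x_8 = 3.0000, f(x_8) = 0.049787, coefficient = 1

I ≈ (0.187500/3) × 2.773508 = 0.173344
Exact value: 0.173343
Error: 0.000001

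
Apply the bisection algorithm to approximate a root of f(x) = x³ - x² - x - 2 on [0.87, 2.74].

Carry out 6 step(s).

f(x) = x³ - x² - x - 2
Initial interval: [0.87, 2.74]

Iteration 1:
  c_1 = (0.870000 + 2.740000)/2 = 1.805000
  f(c_1) = f(1.805000) = -1.182290
  f(a) × f(c) ≥ 0, new interval: [1.805000, 2.740000]
Iteration 2:
  c_2 = (1.805000 + 2.740000)/2 = 2.272500
  f(c_2) = f(2.272500) = 2.299016
  f(a) × f(c) < 0, new interval: [1.805000, 2.272500]
Iteration 3:
  c_3 = (1.805000 + 2.272500)/2 = 2.038750
  f(c_3) = f(2.038750) = 0.278816
  f(a) × f(c) < 0, new interval: [1.805000, 2.038750]
Iteration 4:
  c_4 = (1.805000 + 2.038750)/2 = 1.921875
  f(c_4) = f(1.921875) = -0.516834
  f(a) × f(c) ≥ 0, new interval: [1.921875, 2.038750]
Iteration 5:
  c_5 = (1.921875 + 2.038750)/2 = 1.980313
  f(c_5) = f(1.980313) = -0.135882
  f(a) × f(c) ≥ 0, new interval: [1.980313, 2.038750]
Iteration 6:
  c_6 = (1.980313 + 2.038750)/2 = 2.009531
  f(c_6) = f(2.009531) = 0.067174
  f(a) × f(c) < 0, new interval: [1.980313, 2.009531]

After 6 iteration(s), the approximation is c_6 = 2.009531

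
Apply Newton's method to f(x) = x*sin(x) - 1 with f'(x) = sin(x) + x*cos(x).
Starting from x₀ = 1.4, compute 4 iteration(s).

f(x) = x*sin(x) - 1
f'(x) = sin(x) + x*cos(x)
x₀ = 1.4

Newton-Raphson formula: x_{n+1} = x_n - f(x_n)/f'(x_n)

Iteration 1:
  f(1.400000) = 0.379630
  f'(1.400000) = 1.223404
  x_1 = 1.400000 - 0.379630/1.223404 = 1.089694
Iteration 2:
  f(1.089694) = -0.034002
  f'(1.089694) = 1.390749
  x_2 = 1.089694 - (-0.034002)/1.390749 = 1.114143
Iteration 3:
  f(1.114143) = -0.000020
  f'(1.114143) = 1.388811
  x_3 = 1.114143 - (-0.000020)/1.388811 = 1.114157
Iteration 4:
  f(1.114157) = 0.000000
  f'(1.114157) = 1.388809
  x_4 = 1.114157 - 0.000000/1.388809 = 1.114157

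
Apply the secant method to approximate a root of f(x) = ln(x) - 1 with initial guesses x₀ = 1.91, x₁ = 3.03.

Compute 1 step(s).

f(x) = ln(x) - 1
x₀ = 1.91, x₁ = 3.03

Secant formula: x_{n+1} = x_n - f(x_n)(x_n - x_{n-1})/(f(x_n) - f(x_{n-1}))

Iteration 1:
  f(1.910000) = -0.352897
  f(3.030000) = 0.108563
  x_2 = 3.030000 - 0.108563×(3.030000 - 1.910000)/(0.108563 - (-0.352897))
       = 2.766510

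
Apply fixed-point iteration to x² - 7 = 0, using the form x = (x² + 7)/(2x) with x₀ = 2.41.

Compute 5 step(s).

Equation: x² - 7 = 0
Fixed-point form: x = (x² + 7)/(2x)
x₀ = 2.41

x_1 = g(2.410000) = 2.657282
x_2 = g(2.657282) = 2.645776
x_3 = g(2.645776) = 2.645751
x_4 = g(2.645751) = 2.645751
x_5 = g(2.645751) = 2.645751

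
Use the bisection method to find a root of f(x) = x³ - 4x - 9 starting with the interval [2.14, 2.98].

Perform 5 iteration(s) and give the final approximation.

f(x) = x³ - 4x - 9
Initial interval: [2.14, 2.98]

Iteration 1:
  c_1 = (2.140000 + 2.980000)/2 = 2.560000
  f(c_1) = f(2.560000) = -2.462784
  f(a) × f(c) ≥ 0, new interval: [2.560000, 2.980000]
Iteration 2:
  c_2 = (2.560000 + 2.980000)/2 = 2.770000
  f(c_2) = f(2.770000) = 1.173933
  f(a) × f(c) < 0, new interval: [2.560000, 2.770000]
Iteration 3:
  c_3 = (2.560000 + 2.770000)/2 = 2.665000
  f(c_3) = f(2.665000) = -0.732570
  f(a) × f(c) ≥ 0, new interval: [2.665000, 2.770000]
Iteration 4:
  c_4 = (2.665000 + 2.770000)/2 = 2.717500
  f(c_4) = f(2.717500) = 0.198211
  f(a) × f(c) < 0, new interval: [2.665000, 2.717500]
Iteration 5:
  c_5 = (2.665000 + 2.717500)/2 = 2.691250
  f(c_5) = f(2.691250) = -0.272743
  f(a) × f(c) ≥ 0, new interval: [2.691250, 2.717500]

After 5 iteration(s), the approximation is c_5 = 2.691250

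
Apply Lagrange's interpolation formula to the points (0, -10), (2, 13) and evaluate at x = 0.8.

Lagrange interpolation formula:
P(x) = Σ yᵢ × Lᵢ(x)
where Lᵢ(x) = Π_{j≠i} (x - xⱼ)/(xᵢ - xⱼ)

L_0(0.8) = (0.8 - 2)/(0 - 2) = 0.600000
L_1(0.8) = (0.8 - 0)/(2 - 0) = 0.400000

P(0.8) = (-10)×L_0(0.8) + 13×L_1(0.8)
P(0.8) = -0.800000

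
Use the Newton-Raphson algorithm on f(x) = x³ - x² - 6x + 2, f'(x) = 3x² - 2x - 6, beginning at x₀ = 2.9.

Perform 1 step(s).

f(x) = x³ - x² - 6x + 2
f'(x) = 3x² - 2x - 6
x₀ = 2.9

Newton-Raphson formula: x_{n+1} = x_n - f(x_n)/f'(x_n)

Iteration 1:
  f(2.900000) = 0.579000
  f'(2.900000) = 13.430000
  x_1 = 2.900000 - 0.579000/13.430000 = 2.856888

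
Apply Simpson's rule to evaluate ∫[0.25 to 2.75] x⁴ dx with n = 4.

f(x) = x⁴
a = 0.25, b = 2.75, n = 4
h = (b - a)/n = 0.625000

Simpson's rule: (h/3)[f(x₀) + 4f(x₁) + 2f(x₂) + ... + f(xₙ)]

x_0 = 0.2500, f(x_0) = 0.003906, coefficient = 1
x_1 = 0.8750, f(x_1) = 0.586182, coefficient = 4
x_2 = 1.5000, f(x_2) = 5.062500, coefficient = 2
x_3 = 2.1250, f(x_3) = 20.390869, coefficient = 4
x_4 = 2.7500, f(x_4) = 57.191406, coefficient = 1

I ≈ (0.625000/3) × 151.228516 = 31.505941
Exact value: 31.455078
Error: 0.050863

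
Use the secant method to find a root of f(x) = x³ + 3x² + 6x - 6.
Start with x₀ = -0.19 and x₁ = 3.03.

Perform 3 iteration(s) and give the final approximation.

f(x) = x³ + 3x² + 6x - 6
x₀ = -0.19, x₁ = 3.03

Secant formula: x_{n+1} = x_n - f(x_n)(x_n - x_{n-1})/(f(x_n) - f(x_{n-1}))

Iteration 1:
  f(-0.190000) = -7.038559
  f(3.030000) = 67.540827
  x_2 = 3.030000 - 67.540827×(3.030000 - (-0.190000))/(67.540827 - (-7.038559))
       = 0.113893
Iteration 2:
  f(3.030000) = 67.540827
  f(0.113893) = -5.276249
  x_3 = 0.113893 - (-5.276249)×(0.113893 - 3.030000)/(-5.276249 - 67.540827)
       = 0.325191
Iteration 3:
  f(0.113893) = -5.276249
  f(0.325191) = -3.697217
  x_4 = 0.325191 - (-3.697217)×(0.325191 - 0.113893)/(-3.697217 - (-5.276249))
       = 0.819934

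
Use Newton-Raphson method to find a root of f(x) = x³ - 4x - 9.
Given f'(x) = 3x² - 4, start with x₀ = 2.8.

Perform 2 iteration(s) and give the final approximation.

f(x) = x³ - 4x - 9
f'(x) = 3x² - 4
x₀ = 2.8

Newton-Raphson formula: x_{n+1} = x_n - f(x_n)/f'(x_n)

Iteration 1:
  f(2.800000) = 1.752000
  f'(2.800000) = 19.520000
  x_1 = 2.800000 - 1.752000/19.520000 = 2.710246
Iteration 2:
  f(2.710246) = 0.066946
  f'(2.710246) = 18.036299
  x_2 = 2.710246 - 0.066946/18.036299 = 2.706534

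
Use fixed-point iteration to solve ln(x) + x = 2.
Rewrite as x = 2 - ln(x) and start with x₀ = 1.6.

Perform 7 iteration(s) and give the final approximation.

Equation: ln(x) + x = 2
Fixed-point form: x = 2 - ln(x)
x₀ = 1.6

x_1 = g(1.600000) = 1.529996
x_2 = g(1.529996) = 1.574735
x_3 = g(1.574735) = 1.545913
x_4 = g(1.545913) = 1.564385
x_5 = g(1.564385) = 1.552507
x_6 = g(1.552507) = 1.560129
x_7 = g(1.560129) = 1.555232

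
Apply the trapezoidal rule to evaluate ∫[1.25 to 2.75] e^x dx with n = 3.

f(x) = e^x
a = 1.25, b = 2.75, n = 3
h = (b - a)/n = 0.500000

Trapezoidal rule: (h/2)[f(x₀) + 2f(x₁) + 2f(x₂) + ... + f(xₙ)]

x_0 = 1.2500, f(x_0) = 3.490343, coefficient = 1
x_1 = 1.7500, f(x_1) = 5.754603, coefficient = 2
x_2 = 2.2500, f(x_2) = 9.487736, coefficient = 2
x_3 = 2.7500, f(x_3) = 15.642632, coefficient = 1

I ≈ (0.500000/2) × 49.617652 = 12.404413
Exact value: 12.152289
Error: 0.252124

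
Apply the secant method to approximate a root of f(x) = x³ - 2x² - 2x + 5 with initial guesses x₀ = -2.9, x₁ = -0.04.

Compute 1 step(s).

f(x) = x³ - 2x² - 2x + 5
x₀ = -2.9, x₁ = -0.04

Secant formula: x_{n+1} = x_n - f(x_n)(x_n - x_{n-1})/(f(x_n) - f(x_{n-1}))

Iteration 1:
  f(-2.900000) = -30.409000
  f(-0.040000) = 5.076736
  x_2 = -0.040000 - 5.076736×(-0.040000 - (-2.900000))/(5.076736 - (-30.409000))
       = -0.449163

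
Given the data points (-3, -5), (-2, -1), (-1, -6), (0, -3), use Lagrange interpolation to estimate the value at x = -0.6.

Lagrange interpolation formula:
P(x) = Σ yᵢ × Lᵢ(x)
where Lᵢ(x) = Π_{j≠i} (x - xⱼ)/(xᵢ - xⱼ)

L_0(-0.6) = (-0.6 - (-2))/(-3 - (-2)) × (-0.6 - (-1))/(-3 - (-1)) × (-0.6 - 0)/(-3 - 0) = 0.056000
L_1(-0.6) = (-0.6 - (-3))/(-2 - (-3)) × (-0.6 - (-1))/(-2 - (-1)) × (-0.6 - 0)/(-2 - 0) = -0.288000
L_2(-0.6) = (-0.6 - (-3))/(-1 - (-3)) × (-0.6 - (-2))/(-1 - (-2)) × (-0.6 - 0)/(-1 - 0) = 1.008000
L_3(-0.6) = (-0.6 - (-3))/(0 - (-3)) × (-0.6 - (-2))/(0 - (-2)) × (-0.6 - (-1))/(0 - (-1)) = 0.224000

P(-0.6) = (-5)×L_0(-0.6) + (-1)×L_1(-0.6) + (-6)×L_2(-0.6) + (-3)×L_3(-0.6)
P(-0.6) = -6.712000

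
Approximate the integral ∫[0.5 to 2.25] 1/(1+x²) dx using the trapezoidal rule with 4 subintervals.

f(x) = 1/(1+x²)
a = 0.5, b = 2.25, n = 4
h = (b - a)/n = 0.437500

Trapezoidal rule: (h/2)[f(x₀) + 2f(x₁) + 2f(x₂) + ... + f(xₙ)]

x_0 = 0.5000, f(x_0) = 0.800000, coefficient = 1
x_1 = 0.9375, f(x_1) = 0.532225, coefficient = 2
x_2 = 1.3750, f(x_2) = 0.345946, coefficient = 2
x_3 = 1.8125, f(x_3) = 0.233364, coefficient = 2
x_4 = 2.2500, f(x_4) = 0.164948, coefficient = 1

I ≈ (0.437500/2) × 3.188017 = 0.697379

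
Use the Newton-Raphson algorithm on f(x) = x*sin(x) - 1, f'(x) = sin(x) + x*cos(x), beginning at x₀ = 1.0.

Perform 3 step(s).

f(x) = x*sin(x) - 1
f'(x) = sin(x) + x*cos(x)
x₀ = 1.0

Newton-Raphson formula: x_{n+1} = x_n - f(x_n)/f'(x_n)

Iteration 1:
  f(1.000000) = -0.158529
  f'(1.000000) = 1.381773
  x_1 = 1.000000 - (-0.158529)/1.381773 = 1.114729
Iteration 2:
  f(1.114729) = 0.000794
  f'(1.114729) = 1.388741
  x_2 = 1.114729 - 0.000794/1.388741 = 1.114157
Iteration 3:
  f(1.114157) = 0.000000
  f'(1.114157) = 1.388809
  x_3 = 1.114157 - 0.000000/1.388809 = 1.114157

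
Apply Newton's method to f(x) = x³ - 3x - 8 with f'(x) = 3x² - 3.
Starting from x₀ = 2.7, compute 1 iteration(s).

f(x) = x³ - 3x - 8
f'(x) = 3x² - 3
x₀ = 2.7

Newton-Raphson formula: x_{n+1} = x_n - f(x_n)/f'(x_n)

Iteration 1:
  f(2.700000) = 3.583000
  f'(2.700000) = 18.870000
  x_1 = 2.700000 - 3.583000/18.870000 = 2.510122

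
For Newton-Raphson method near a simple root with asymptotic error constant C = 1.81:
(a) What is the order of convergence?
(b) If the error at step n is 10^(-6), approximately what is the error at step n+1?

(a) Newton-Raphson has quadratic (order 2) convergence near simple roots.
    This means |e_{n+1}| ≈ C|e_n|².

(b) With |e_n| = 10^(-6) and C = 1.81:
    |e_{n+1}| ≈ 1.81 × (10^(-6))² = 1.81 × 10^(-12)

(a) 2 (quadratic); (b) |e_{n+1}| ≈ 1.810e-12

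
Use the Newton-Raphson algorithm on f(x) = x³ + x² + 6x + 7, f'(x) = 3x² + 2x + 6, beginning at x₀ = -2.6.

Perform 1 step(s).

f(x) = x³ + x² + 6x + 7
f'(x) = 3x² + 2x + 6
x₀ = -2.6

Newton-Raphson formula: x_{n+1} = x_n - f(x_n)/f'(x_n)

Iteration 1:
  f(-2.600000) = -19.416000
  f'(-2.600000) = 21.080000
  x_1 = -2.600000 - (-19.416000)/21.080000 = -1.678937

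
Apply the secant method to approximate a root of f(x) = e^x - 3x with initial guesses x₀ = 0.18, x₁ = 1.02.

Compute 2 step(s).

f(x) = e^x - 3x
x₀ = 0.18, x₁ = 1.02

Secant formula: x_{n+1} = x_n - f(x_n)(x_n - x_{n-1})/(f(x_n) - f(x_{n-1}))

Iteration 1:
  f(0.180000) = 0.657217
  f(1.020000) = -0.286805
  x_2 = 1.020000 - (-0.286805)×(1.020000 - 0.180000)/(-0.286805 - 0.657217)
       = 0.764798
Iteration 2:
  f(1.020000) = -0.286805
  f(0.764798) = -0.145834
  x_3 = 0.764798 - (-0.145834)×(0.764798 - 1.020000)/(-0.145834 - (-0.286805))
       = 0.500794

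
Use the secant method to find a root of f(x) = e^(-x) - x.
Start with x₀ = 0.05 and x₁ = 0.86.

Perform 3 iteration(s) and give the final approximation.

f(x) = e^(-x) - x
x₀ = 0.05, x₁ = 0.86

Secant formula: x_{n+1} = x_n - f(x_n)(x_n - x_{n-1})/(f(x_n) - f(x_{n-1}))

Iteration 1:
  f(0.050000) = 0.901229
  f(0.860000) = -0.436838
  x_2 = 0.860000 - (-0.436838)×(0.860000 - 0.050000)/(-0.436838 - 0.901229)
       = 0.595560
Iteration 2:
  f(0.860000) = -0.436838
  f(0.595560) = -0.044306
  x_3 = 0.595560 - (-0.044306)×(0.595560 - 0.860000)/(-0.044306 - (-0.436838))
       = 0.565712
Iteration 3:
  f(0.595560) = -0.044306
  f(0.565712) = 0.002244
  x_4 = 0.565712 - 0.002244×(0.565712 - 0.595560)/(0.002244 - (-0.044306))
       = 0.567151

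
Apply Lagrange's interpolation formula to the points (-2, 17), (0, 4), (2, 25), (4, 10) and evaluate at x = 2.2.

Lagrange interpolation formula:
P(x) = Σ yᵢ × Lᵢ(x)
where Lᵢ(x) = Π_{j≠i} (x - xⱼ)/(xᵢ - xⱼ)

L_0(2.2) = (2.2 - 0)/(-2 - 0) × (2.2 - 2)/(-2 - 2) × (2.2 - 4)/(-2 - 4) = 0.016500
L_1(2.2) = (2.2 - (-2))/(0 - (-2)) × (2.2 - 2)/(0 - 2) × (2.2 - 4)/(0 - 4) = -0.094500
L_2(2.2) = (2.2 - (-2))/(2 - (-2)) × (2.2 - 0)/(2 - 0) × (2.2 - 4)/(2 - 4) = 1.039500
L_3(2.2) = (2.2 - (-2))/(4 - (-2)) × (2.2 - 0)/(4 - 0) × (2.2 - 2)/(4 - 2) = 0.038500

P(2.2) = 17×L_0(2.2) + 4×L_1(2.2) + 25×L_2(2.2) + 10×L_3(2.2)
P(2.2) = 26.275000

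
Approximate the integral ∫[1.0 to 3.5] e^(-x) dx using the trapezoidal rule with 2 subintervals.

f(x) = e^(-x)
a = 1.0, b = 3.5, n = 2
h = (b - a)/n = 1.250000

Trapezoidal rule: (h/2)[f(x₀) + 2f(x₁) + 2f(x₂) + ... + f(xₙ)]

x_0 = 1.0000, f(x_0) = 0.367879, coefficient = 1
x_1 = 2.2500, f(x_1) = 0.105399, coefficient = 2
x_2 = 3.5000, f(x_2) = 0.030197, coefficient = 1

I ≈ (1.250000/2) × 0.608875 = 0.380547
Exact value: 0.337682
Error: 0.042865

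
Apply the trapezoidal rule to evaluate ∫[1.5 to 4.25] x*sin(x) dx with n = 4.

f(x) = x*sin(x)
a = 1.5, b = 4.25, n = 4
h = (b - a)/n = 0.687500

Trapezoidal rule: (h/2)[f(x₀) + 2f(x₁) + 2f(x₂) + ... + f(xₙ)]

x_0 = 1.5000, f(x_0) = 1.496242, coefficient = 1
x_1 = 2.1875, f(x_1) = 1.784539, coefficient = 2
x_2 = 2.8750, f(x_2) = 0.757407, coefficient = 2
x_3 = 3.5625, f(x_3) = -1.455598, coefficient = 2
x_4 = 4.2500, f(x_4) = -3.803705, coefficient = 1

I ≈ (0.687500/2) × -0.134765 = -0.046325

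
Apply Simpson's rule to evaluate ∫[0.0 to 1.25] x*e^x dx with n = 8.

f(x) = x*e^x
a = 0.0, b = 1.25, n = 8
h = (b - a)/n = 0.156250

Simpson's rule: (h/3)[f(x₀) + 4f(x₁) + 2f(x₂) + ... + f(xₙ)]

x_0 = 0.0000, f(x_0) = 0.000000, coefficient = 1
x_1 = 0.1562, f(x_1) = 0.182675, coefficient = 4
x_2 = 0.3125, f(x_2) = 0.427137, coefficient = 2
x_3 = 0.4688, f(x_3) = 0.749060, coefficient = 4
x_4 = 0.6250, f(x_4) = 1.167654, coefficient = 2
x_5 = 0.7812, f(x_5) = 1.706407, coefficient = 4
x_6 = 0.9375, f(x_6) = 2.393990, coefficient = 2
x_7 = 1.0938, f(x_7) = 3.265334, coefficient = 4
x_8 = 1.2500, f(x_8) = 4.362929, coefficient = 1

I ≈ (0.156250/3) × 35.954395 = 1.872625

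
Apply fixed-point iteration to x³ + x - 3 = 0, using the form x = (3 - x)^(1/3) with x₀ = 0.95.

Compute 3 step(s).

Equation: x³ + x - 3 = 0
Fixed-point form: x = (3 - x)^(1/3)
x₀ = 0.95

x_1 = g(0.950000) = 1.270334
x_2 = g(1.270334) = 1.200386
x_3 = g(1.200386) = 1.216354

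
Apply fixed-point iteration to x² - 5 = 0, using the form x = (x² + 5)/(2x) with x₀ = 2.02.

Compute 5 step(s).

Equation: x² - 5 = 0
Fixed-point form: x = (x² + 5)/(2x)
x₀ = 2.02

x_1 = g(2.020000) = 2.247624
x_2 = g(2.247624) = 2.236098
x_3 = g(2.236098) = 2.236068
x_4 = g(2.236068) = 2.236068
x_5 = g(2.236068) = 2.236068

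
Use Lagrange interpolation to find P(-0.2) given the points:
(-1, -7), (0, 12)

Lagrange interpolation formula:
P(x) = Σ yᵢ × Lᵢ(x)
where Lᵢ(x) = Π_{j≠i} (x - xⱼ)/(xᵢ - xⱼ)

L_0(-0.2) = (-0.2 - 0)/(-1 - 0) = 0.200000
L_1(-0.2) = (-0.2 - (-1))/(0 - (-1)) = 0.800000

P(-0.2) = (-7)×L_0(-0.2) + 12×L_1(-0.2)
P(-0.2) = 8.200000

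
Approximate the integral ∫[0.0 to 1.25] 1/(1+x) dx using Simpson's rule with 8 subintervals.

f(x) = 1/(1+x)
a = 0.0, b = 1.25, n = 8
h = (b - a)/n = 0.156250

Simpson's rule: (h/3)[f(x₀) + 4f(x₁) + 2f(x₂) + ... + f(xₙ)]

x_0 = 0.0000, f(x_0) = 1.000000, coefficient = 1
x_1 = 0.1562, f(x_1) = 0.864865, coefficient = 4
x_2 = 0.3125, f(x_2) = 0.761905, coefficient = 2
x_3 = 0.4688, f(x_3) = 0.680851, coefficient = 4
x_4 = 0.6250, f(x_4) = 0.615385, coefficient = 2
x_5 = 0.7812, f(x_5) = 0.561404, coefficient = 4
x_6 = 0.9375, f(x_6) = 0.516129, coefficient = 2
x_7 = 1.0938, f(x_7) = 0.477612, coefficient = 4
x_8 = 1.2500, f(x_8) = 0.444444, coefficient = 1

I ≈ (0.156250/3) × 15.570207 = 0.810948
Exact value: 0.810930
Error: 0.000018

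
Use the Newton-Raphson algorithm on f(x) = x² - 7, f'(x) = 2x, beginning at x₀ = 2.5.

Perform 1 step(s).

f(x) = x² - 7
f'(x) = 2x
x₀ = 2.5

Newton-Raphson formula: x_{n+1} = x_n - f(x_n)/f'(x_n)

Iteration 1:
  f(2.500000) = -0.750000
  f'(2.500000) = 5.000000
  x_1 = 2.500000 - (-0.750000)/5.000000 = 2.650000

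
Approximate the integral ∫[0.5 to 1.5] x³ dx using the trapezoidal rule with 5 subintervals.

f(x) = x³
a = 0.5, b = 1.5, n = 5
h = (b - a)/n = 0.200000

Trapezoidal rule: (h/2)[f(x₀) + 2f(x₁) + 2f(x₂) + ... + f(xₙ)]

x_0 = 0.5000, f(x_0) = 0.125000, coefficient = 1
x_1 = 0.7000, f(x_1) = 0.343000, coefficient = 2
x_2 = 0.9000, f(x_2) = 0.729000, coefficient = 2
x_3 = 1.1000, f(x_3) = 1.331000, coefficient = 2
x_4 = 1.3000, f(x_4) = 2.197000, coefficient = 2
x_5 = 1.5000, f(x_5) = 3.375000, coefficient = 1

I ≈ (0.200000/2) × 12.700000 = 1.270000
Exact value: 1.250000
Error: 0.020000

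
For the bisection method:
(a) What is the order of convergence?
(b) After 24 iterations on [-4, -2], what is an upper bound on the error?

(a) Bisection has linear (order 1) convergence; the error is halved each step.

(b) Error bound = (b-a)/2^n = (-2 - (-4))/2^{24}
    = 2/2^{24}

(a) 1 (linear); (b) error ≤ 1.19e-07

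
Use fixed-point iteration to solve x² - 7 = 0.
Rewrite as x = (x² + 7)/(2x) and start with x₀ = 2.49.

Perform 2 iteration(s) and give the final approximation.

Equation: x² - 7 = 0
Fixed-point form: x = (x² + 7)/(2x)
x₀ = 2.49

x_1 = g(2.490000) = 2.650622
x_2 = g(2.650622) = 2.645756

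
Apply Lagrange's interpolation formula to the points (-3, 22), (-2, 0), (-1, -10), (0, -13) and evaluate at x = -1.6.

Lagrange interpolation formula:
P(x) = Σ yᵢ × Lᵢ(x)
where Lᵢ(x) = Π_{j≠i} (x - xⱼ)/(xᵢ - xⱼ)

L_0(-1.6) = (-1.6 - (-2))/(-3 - (-2)) × (-1.6 - (-1))/(-3 - (-1)) × (-1.6 - 0)/(-3 - 0) = -0.064000
L_1(-1.6) = (-1.6 - (-3))/(-2 - (-3)) × (-1.6 - (-1))/(-2 - (-1)) × (-1.6 - 0)/(-2 - 0) = 0.672000
L_2(-1.6) = (-1.6 - (-3))/(-1 - (-3)) × (-1.6 - (-2))/(-1 - (-2)) × (-1.6 - 0)/(-1 - 0) = 0.448000
L_3(-1.6) = (-1.6 - (-3))/(0 - (-3)) × (-1.6 - (-2))/(0 - (-2)) × (-1.6 - (-1))/(0 - (-1)) = -0.056000

P(-1.6) = 22×L_0(-1.6) + 0×L_1(-1.6) + (-10)×L_2(-1.6) + (-13)×L_3(-1.6)
P(-1.6) = -5.160000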